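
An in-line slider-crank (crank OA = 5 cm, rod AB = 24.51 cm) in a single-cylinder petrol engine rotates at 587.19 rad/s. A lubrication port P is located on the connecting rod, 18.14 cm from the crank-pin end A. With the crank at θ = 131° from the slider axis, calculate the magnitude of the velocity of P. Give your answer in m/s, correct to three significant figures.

20.6

ω = 587.2 rad/s.  Crank-pin speed |V_A| = rω = 29.36 m/s, perpendicular to OA.
Rod angle: sinφ = −(r/L) sinθ ⇒ φ = -8.856°; ω_rod = −rω cosθ/√(L²−r²sin²θ) = +79.535 rad/s.
V_P = V_A + ω_rod × AP, with AP = 0.1814 m along the rod.
Components: V_Px = −rω sinθ − a·ω_rod·sinφ = -19.937 m/s;  V_Py = rω cosθ + a·ω_rod·cosφ = -5.006 m/s.
|V_P| = √(V_Px² + V_Py²) = 20.556 m/s.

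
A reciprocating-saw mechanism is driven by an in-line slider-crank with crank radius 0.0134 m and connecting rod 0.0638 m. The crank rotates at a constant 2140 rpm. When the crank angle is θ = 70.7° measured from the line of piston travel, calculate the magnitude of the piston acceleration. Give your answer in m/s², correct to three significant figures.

110

ω = 2π·2140/60 = 224.1 rad/s
x(θ) = r cosθ + √(L² − r² sin²θ); with ω constant, a = ω²·d²x/dθ².
d²x/dθ² = −r cosθ − r²(cos2θ)/√u − r⁴ sin²2θ/(4u^{3/2}),  u = L² − r² sin²θ = 0.0039105 m².
Substituting r = 0.0134 m, L = 0.0638 m, θ = 70.7°: d²x/dθ² = -0.0021977 m.
a = ω²·d²x/dθ² = (224.1)²·(-0.0021977) = -110.37 m/s²;  |a| = 110.37 m/s².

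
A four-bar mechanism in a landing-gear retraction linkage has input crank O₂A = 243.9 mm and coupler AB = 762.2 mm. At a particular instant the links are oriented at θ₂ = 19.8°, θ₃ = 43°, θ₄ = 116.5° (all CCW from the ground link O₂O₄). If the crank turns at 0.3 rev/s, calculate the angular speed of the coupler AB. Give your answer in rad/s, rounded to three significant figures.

ω₂ = 1.885 rad/s (from 0.3 rev/s).
Differentiating the loop-closure r₂e^{iθ₂}+r₃e^{iθ₃}=r₁+r₄e^{iθ₄} gives r₂ω₂e^{iθ₂}+r₃ω₃e^{iθ₃}=r₄ω₄e^{iθ₄}.
Eliminating the other unknown: ω₃ = r₂ω₂ sin(θ₄−θ₂) / [r₃ sin(θ₃−θ₄)].
Numerator sine = +0.99317; denominator sine = -0.95882.
Result = 0.2439·1.885·(+0.99317) / (0.7622·(-0.95882)) = -0.62479 rad/s; magnitude 0.62479 rad/s.

0.625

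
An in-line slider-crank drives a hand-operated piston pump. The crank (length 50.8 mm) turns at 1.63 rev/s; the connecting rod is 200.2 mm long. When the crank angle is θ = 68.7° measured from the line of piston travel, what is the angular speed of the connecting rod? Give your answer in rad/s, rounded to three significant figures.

ω = 10.24 rad/s (converted from 1.63 rev/s).
The rod makes angle φ with the slider axis where L sinφ = r sinθ; differentiating, L cosφ·φ̇ = r ω cosθ.
L cosφ = √(L² − r² sin²θ) = 0.19452 m.
|ω_rod| = r ω |cosθ| / √(L² − r² sin²θ) = 0.0508·10.24·0.36325/0.19452 = 0.97155 rad/s.

0.972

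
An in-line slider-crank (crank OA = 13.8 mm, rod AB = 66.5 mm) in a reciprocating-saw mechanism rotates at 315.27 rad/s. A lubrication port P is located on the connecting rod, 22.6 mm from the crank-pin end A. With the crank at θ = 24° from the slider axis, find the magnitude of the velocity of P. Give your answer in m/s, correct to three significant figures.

3.23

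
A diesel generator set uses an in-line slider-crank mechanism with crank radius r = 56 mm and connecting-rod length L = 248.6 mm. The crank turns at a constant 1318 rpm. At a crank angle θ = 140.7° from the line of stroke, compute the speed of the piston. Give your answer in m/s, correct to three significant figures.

ω = 2π·1318/60 = 138 rad/s
For an in-line slider-crank, x = r cosθ + √(L² − r² sin²θ), so v = −rω sinθ·[1 + r cosθ/√(L² − r² sin²θ)].
With r = 0.056 m, L = 0.2486 m, θ = 140.7°: √(L² − r² sin²θ) = 0.24606 m.
v = −0.056·138·0.63338·[1 + 0.056·-0.77384/0.24606] = -4.0333 m/s.
|v| = 4.0333 m/s.

4.03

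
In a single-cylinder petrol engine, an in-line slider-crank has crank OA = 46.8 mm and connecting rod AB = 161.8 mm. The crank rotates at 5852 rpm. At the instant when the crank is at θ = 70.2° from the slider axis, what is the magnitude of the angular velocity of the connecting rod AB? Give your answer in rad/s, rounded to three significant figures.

ω = 612.8 rad/s (converted from 5852 rpm).
The rod makes angle φ with the slider axis where L sinφ = r sinθ; differentiating, L cosφ·φ̇ = r ω cosθ.
L cosφ = √(L² − r² sin²θ) = 0.15569 m.
|ω_rod| = r ω |cosθ| / √(L² − r² sin²θ) = 0.0468·612.8·0.33874/0.15569 = 62.398 rad/s.

62.4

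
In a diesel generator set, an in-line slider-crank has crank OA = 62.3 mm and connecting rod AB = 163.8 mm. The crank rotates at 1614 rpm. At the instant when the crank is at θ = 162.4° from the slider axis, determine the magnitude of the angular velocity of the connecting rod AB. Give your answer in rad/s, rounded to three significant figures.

61.7

ω = 169 rad/s (converted from 1614 rpm).
The rod makes angle φ with the slider axis where L sinφ = r sinθ; differentiating, L cosφ·φ̇ = r ω cosθ.
L cosφ = √(L² − r² sin²θ) = 0.16271 m.
|ω_rod| = r ω |cosθ| / √(L² − r² sin²θ) = 0.0623·169·0.95319/0.16271 = 61.685 rad/s.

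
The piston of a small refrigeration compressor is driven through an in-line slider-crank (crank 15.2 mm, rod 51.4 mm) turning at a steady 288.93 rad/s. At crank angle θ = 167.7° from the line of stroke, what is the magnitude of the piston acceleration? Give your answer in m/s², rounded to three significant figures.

ω = 288.9 rad/s
x(θ) = r cosθ + √(L² − r² sin²θ); with ω constant, a = ω²·d²x/dθ².
d²x/dθ² = −r cosθ − r²(cos2θ)/√u − r⁴ sin²2θ/(4u^{3/2}),  u = L² − r² sin²θ = 0.00263147 m².
Substituting r = 0.0152 m, L = 0.0514 m, θ = 167.7°: d²x/dθ² = +0.010739 m.
a = ω²·d²x/dθ² = (288.9)²·(+0.010739) = +896.49 m/s²;  |a| = 896.49 m/s².

896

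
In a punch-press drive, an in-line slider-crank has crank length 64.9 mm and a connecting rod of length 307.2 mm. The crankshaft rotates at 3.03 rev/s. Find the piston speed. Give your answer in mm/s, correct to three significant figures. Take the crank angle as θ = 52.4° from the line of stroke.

1110

ω = 2π·3.03 = 19.04 rad/s
For an in-line slider-crank, x = r cosθ + √(L² − r² sin²θ), so v = −rω sinθ·[1 + r cosθ/√(L² − r² sin²θ)].
With r = 0.0649 m, L = 0.3072 m, θ = 52.4°: √(L² − r² sin²θ) = 0.30287 m.
v = −0.0649·19.04·0.79229·[1 + 0.0649·0.61015/0.30287] = -1.1069 m/s.
|v| = 1.1069 m/s = 1106.9 mm/s.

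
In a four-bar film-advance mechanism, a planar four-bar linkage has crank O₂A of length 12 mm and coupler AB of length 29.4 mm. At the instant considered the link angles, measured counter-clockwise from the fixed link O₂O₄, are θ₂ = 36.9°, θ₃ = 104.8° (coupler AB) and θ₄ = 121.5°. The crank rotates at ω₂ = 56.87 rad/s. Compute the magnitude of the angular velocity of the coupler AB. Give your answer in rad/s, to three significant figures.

80.4

ω₂ = 56.87 rad/s
Differentiating the loop-closure r₂e^{iθ₂}+r₃e^{iθ₃}=r₁+r₄e^{iθ₄} gives r₂ω₂e^{iθ₂}+r₃ω₃e^{iθ₃}=r₄ω₄e^{iθ₄}.
Eliminating the other unknown: ω₃ = r₂ω₂ sin(θ₄−θ₂) / [r₃ sin(θ₃−θ₄)].
Numerator sine = +0.99556; denominator sine = -0.28736.
Result = 0.012·56.87·(+0.99556) / (0.0294·(-0.28736)) = -80.419 rad/s; magnitude 80.419 rad/s.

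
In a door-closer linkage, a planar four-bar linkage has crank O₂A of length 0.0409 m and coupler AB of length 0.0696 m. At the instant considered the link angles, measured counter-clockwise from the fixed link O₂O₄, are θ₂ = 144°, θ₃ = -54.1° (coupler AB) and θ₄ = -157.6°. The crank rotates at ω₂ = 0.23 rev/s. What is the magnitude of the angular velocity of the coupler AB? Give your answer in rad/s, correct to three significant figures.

0.744

ω₂ = 1.445 rad/s (from 0.23 rev/s).
Differentiating the loop-closure r₂e^{iθ₂}+r₃e^{iθ₃}=r₁+r₄e^{iθ₄} gives r₂ω₂e^{iθ₂}+r₃ω₃e^{iθ₃}=r₄ω₄e^{iθ₄}.
Eliminating the other unknown: ω₃ = r₂ω₂ sin(θ₄−θ₂) / [r₃ sin(θ₃−θ₄)].
Numerator sine = +0.85173; denominator sine = +0.97237.
Result = 0.0409·1.445·(+0.85173) / (0.0696·(+0.97237)) = +0.74386 rad/s; magnitude 0.74386 rad/s.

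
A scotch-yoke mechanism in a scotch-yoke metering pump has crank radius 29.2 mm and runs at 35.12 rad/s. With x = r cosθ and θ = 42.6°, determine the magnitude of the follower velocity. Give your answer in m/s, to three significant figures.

0.694

ω = 35.12 rad/s
x = r cosθ ⇒ ẋ = −rω sinθ.
|v| = rω|sinθ| = 0.0292·35.12·|sin 42.6°| = 0.69414 m/s.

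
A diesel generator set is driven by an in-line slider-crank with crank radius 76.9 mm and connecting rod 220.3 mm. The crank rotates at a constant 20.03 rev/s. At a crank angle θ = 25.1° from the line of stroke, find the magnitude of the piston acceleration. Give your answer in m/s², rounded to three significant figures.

1390

ω = 2π·20 = 125.9 rad/s
x(θ) = r cosθ + √(L² − r² sin²θ); with ω constant, a = ω²·d²x/dθ².
d²x/dθ² = −r cosθ − r²(cos2θ)/√u − r⁴ sin²2θ/(4u^{3/2}),  u = L² − r² sin²θ = 0.047468 m².
Substituting r = 0.0769 m, L = 0.2203 m, θ = 25.1°: d²x/dθ² = -0.087512 m.
a = ω²·d²x/dθ² = (125.9)²·(-0.087512) = -1386.1 m/s²;  |a| = 1386.1 m/s².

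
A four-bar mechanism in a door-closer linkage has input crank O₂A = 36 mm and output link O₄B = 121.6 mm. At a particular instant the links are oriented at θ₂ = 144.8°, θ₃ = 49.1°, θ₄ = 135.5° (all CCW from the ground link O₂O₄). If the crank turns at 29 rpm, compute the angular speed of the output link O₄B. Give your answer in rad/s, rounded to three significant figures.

0.896

ω₂ = 3.037 rad/s (from 29 rpm).
Differentiating the loop-closure r₂e^{iθ₂}+r₃e^{iθ₃}=r₁+r₄e^{iθ₄} gives r₂ω₂e^{iθ₂}+r₃ω₃e^{iθ₃}=r₄ω₄e^{iθ₄}.
Eliminating the other unknown: ω₄ = r₂ω₂ sin(θ₂−θ₃) / [r₄ sin(θ₄−θ₃)].
Numerator sine = +0.99506; denominator sine = +0.99803.
Result = 0.036·3.037·(+0.99506) / (0.1216·(+0.99803)) = +0.8964 rad/s; magnitude 0.8964 rad/s.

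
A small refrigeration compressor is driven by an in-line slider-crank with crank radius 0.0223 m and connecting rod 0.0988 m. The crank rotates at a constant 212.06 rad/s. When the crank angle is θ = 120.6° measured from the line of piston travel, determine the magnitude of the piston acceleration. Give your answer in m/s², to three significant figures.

619

ω = 212.1 rad/s
x(θ) = r cosθ + √(L² − r² sin²θ); with ω constant, a = ω²·d²x/dθ².
d²x/dθ² = −r cosθ − r²(cos2θ)/√u − r⁴ sin²2θ/(4u^{3/2}),  u = L² − r² sin²θ = 0.00939301 m².
Substituting r = 0.0223 m, L = 0.0988 m, θ = 120.6°: d²x/dθ² = +0.013771 m.
a = ω²·d²x/dθ² = (212.1)²·(+0.013771) = +619.29 m/s²;  |a| = 619.29 m/s².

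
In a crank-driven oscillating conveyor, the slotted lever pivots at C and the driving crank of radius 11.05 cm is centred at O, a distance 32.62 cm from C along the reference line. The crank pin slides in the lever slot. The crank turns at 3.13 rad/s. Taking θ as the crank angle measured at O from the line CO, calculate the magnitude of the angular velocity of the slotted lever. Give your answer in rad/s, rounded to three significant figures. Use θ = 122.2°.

ω = 3.13 rad/s
Crank pin A relative to C: A = (d + r cosθ, r sinθ); lever angle φ = atan2(r sinθ, d + r cosθ).
Differentiating tanφ: φ̇ = rω(d cosθ + r)/(d² + r² + 2dr cosθ).
d² + r² + 2dr cosθ = |CA|² = 0.0802015 m²;  d cosθ + r = -0.063324 m.
|ω_lever| = |0.1105·3.13·-0.063324| / 0.0802015 = 0.27308 rad/s.

0.273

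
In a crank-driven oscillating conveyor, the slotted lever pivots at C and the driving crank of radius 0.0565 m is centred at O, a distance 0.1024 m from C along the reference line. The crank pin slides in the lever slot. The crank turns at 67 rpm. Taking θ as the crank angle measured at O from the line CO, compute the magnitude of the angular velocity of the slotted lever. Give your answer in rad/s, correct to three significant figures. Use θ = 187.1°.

8.15

ω = 7.016 rad/s (from 67 rpm).
Crank pin A relative to C: A = (d + r cosθ, r sinθ); lever angle φ = atan2(r sinθ, d + r cosθ).
Differentiating tanφ: φ̇ = rω(d cosθ + r)/(d² + r² + 2dr cosθ).
d² + r² + 2dr cosθ = |CA|² = 0.00219554 m²;  d cosθ + r = -0.045115 m.
|ω_lever| = |0.0565·7.016·-0.045115| / 0.00219554 = 8.1457 rad/s.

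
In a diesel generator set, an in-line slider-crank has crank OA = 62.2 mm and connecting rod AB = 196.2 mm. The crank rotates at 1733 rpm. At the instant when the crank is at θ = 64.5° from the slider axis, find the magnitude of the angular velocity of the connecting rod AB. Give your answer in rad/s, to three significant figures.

ω = 181.5 rad/s (converted from 1733 rpm).
The rod makes angle φ with the slider axis where L sinφ = r sinθ; differentiating, L cosφ·φ̇ = r ω cosθ.
L cosφ = √(L² − r² sin²θ) = 0.188 m.
|ω_rod| = r ω |cosθ| / √(L² − r² sin²θ) = 0.0622·181.5·0.43051/0.188 = 25.85 rad/s.

25.8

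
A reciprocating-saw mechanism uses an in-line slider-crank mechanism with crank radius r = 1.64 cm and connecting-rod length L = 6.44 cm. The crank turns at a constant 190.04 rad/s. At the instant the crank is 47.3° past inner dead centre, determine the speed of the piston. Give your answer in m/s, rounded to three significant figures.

2.69

ω = 190 rad/s
For an in-line slider-crank, x = r cosθ + √(L² − r² sin²θ), so v = −rω sinθ·[1 + r cosθ/√(L² − r² sin²θ)].
With r = 0.0164 m, L = 0.0644 m, θ = 47.3°: √(L² − r² sin²θ) = 0.063262 m.
v = −0.0164·190·0.73491·[1 + 0.0164·0.67816/0.063262] = -2.6932 m/s.
|v| = 2.6932 m/s.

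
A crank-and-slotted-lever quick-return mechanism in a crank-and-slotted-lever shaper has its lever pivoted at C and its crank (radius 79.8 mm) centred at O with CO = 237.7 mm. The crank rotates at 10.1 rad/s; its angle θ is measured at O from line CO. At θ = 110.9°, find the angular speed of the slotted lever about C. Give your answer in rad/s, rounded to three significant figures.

0.0816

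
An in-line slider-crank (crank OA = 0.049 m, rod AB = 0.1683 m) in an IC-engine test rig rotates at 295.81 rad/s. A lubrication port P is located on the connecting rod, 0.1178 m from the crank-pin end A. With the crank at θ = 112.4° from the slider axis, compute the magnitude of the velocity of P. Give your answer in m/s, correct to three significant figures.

ω = 295.8 rad/s.  Crank-pin speed |V_A| = rω = 14.495 m/s, perpendicular to OA.
Rod angle: sinφ = −(r/L) sinθ ⇒ φ = -15.615°; ω_rod = −rω cosθ/√(L²−r²sin²θ) = +34.077 rad/s.
V_P = V_A + ω_rod × AP, with AP = 0.1178 m along the rod.
Components: V_Px = −rω sinθ − a·ω_rod·sinφ = -12.32 m/s;  V_Py = rω cosθ + a·ω_rod·cosφ = -1.6574 m/s.
|V_P| = √(V_Px² + V_Py²) = 12.431 m/s.

12.4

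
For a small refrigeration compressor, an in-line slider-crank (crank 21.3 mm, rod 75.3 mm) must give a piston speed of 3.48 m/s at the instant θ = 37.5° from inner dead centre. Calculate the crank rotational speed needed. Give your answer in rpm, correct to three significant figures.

For an in-line slider-crank, |v_piston| = rω|sinθ|·[1 + r cosθ/√(L² − r² sin²θ)].
With r = 0.0213 m, L = 0.0753 m, θ = 37.5°: the bracketed kinematic factor |dx/dθ| = 0.015921 m.
ω = v/|dx/dθ| = 3.48/0.015921 = 218.58 rad/s.
N = 60ω/(2π) = 2087.3 rpm.

2090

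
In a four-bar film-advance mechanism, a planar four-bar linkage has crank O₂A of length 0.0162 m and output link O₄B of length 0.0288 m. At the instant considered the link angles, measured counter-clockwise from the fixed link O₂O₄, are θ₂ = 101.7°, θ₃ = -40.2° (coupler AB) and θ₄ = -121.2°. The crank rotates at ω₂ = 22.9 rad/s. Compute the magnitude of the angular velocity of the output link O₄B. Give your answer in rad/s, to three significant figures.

8.05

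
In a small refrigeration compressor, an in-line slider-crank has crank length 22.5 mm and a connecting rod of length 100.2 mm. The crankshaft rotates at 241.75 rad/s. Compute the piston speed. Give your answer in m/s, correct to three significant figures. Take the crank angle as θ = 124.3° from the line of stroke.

3.91

ω = 241.8 rad/s
For an in-line slider-crank, x = r cosθ + √(L² − r² sin²θ), so v = −rω sinθ·[1 + r cosθ/√(L² − r² sin²θ)].
With r = 0.0225 m, L = 0.1002 m, θ = 124.3°: √(L² − r² sin²θ) = 0.098461 m.
v = −0.0225·241.8·0.82610·[1 + 0.0225·-0.56353/0.098461] = -3.9148 m/s.
|v| = 3.9148 m/s.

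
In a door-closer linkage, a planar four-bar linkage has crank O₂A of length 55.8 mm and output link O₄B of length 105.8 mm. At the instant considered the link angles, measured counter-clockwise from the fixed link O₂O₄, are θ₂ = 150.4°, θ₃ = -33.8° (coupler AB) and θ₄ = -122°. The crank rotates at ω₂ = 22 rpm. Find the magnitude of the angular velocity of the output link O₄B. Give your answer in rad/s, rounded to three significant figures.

ω₂ = 2.304 rad/s (from 22 rpm).
Differentiating the loop-closure r₂e^{iθ₂}+r₃e^{iθ₃}=r₁+r₄e^{iθ₄} gives r₂ω₂e^{iθ₂}+r₃ω₃e^{iθ₃}=r₄ω₄e^{iθ₄}.
Eliminating the other unknown: ω₄ = r₂ω₂ sin(θ₂−θ₃) / [r₄ sin(θ₄−θ₃)].
Numerator sine = -0.07324; denominator sine = -0.99951.
Result = 0.0558·2.304·(-0.07324) / (0.1058·(-0.99951)) = +0.089033 rad/s; magnitude 0.089033 rad/s.

0.0890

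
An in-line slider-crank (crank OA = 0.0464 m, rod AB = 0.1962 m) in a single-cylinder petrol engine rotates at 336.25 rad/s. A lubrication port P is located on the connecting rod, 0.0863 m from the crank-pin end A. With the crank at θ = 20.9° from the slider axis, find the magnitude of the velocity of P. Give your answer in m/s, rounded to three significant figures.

10.2

ω = 336.2 rad/s.  Crank-pin speed |V_A| = rω = 15.602 m/s, perpendicular to OA.
Rod angle: sinφ = −(r/L) sinθ ⇒ φ = -4.840°; ω_rod = −rω cosθ/√(L²−r²sin²θ) = -74.555 rad/s.
V_P = V_A + ω_rod × AP, with AP = 0.0863 m along the rod.
Components: V_Px = −rω sinθ − a·ω_rod·sinφ = -6.1086 m/s;  V_Py = rω cosθ + a·ω_rod·cosφ = +8.1643 m/s.
|V_P| = √(V_Px² + V_Py²) = 10.197 m/s.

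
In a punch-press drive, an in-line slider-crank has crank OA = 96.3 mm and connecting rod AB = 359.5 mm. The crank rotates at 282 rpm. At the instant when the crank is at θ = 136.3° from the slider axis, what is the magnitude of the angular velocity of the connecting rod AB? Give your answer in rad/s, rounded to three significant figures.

5.82

ω = 29.53 rad/s (converted from 282 rpm).
The rod makes angle φ with the slider axis where L sinφ = r sinθ; differentiating, L cosφ·φ̇ = r ω cosθ.
L cosφ = √(L² − r² sin²θ) = 0.35329 m.
|ω_rod| = r ω |cosθ| / √(L² − r² sin²θ) = 0.0963·29.53·0.72297/0.35329 = 5.8196 rad/s.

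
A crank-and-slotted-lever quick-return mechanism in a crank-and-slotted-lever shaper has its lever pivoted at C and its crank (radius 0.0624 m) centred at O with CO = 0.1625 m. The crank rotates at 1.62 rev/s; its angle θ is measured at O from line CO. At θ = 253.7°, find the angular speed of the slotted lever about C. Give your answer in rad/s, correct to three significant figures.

ω = 10.18 rad/s (from 1.62 rev/s).
Crank pin A relative to C: A = (d + r cosθ, r sinθ); lever angle φ = atan2(r sinθ, d + r cosθ).
Differentiating tanφ: φ̇ = rω(d cosθ + r)/(d² + r² + 2dr cosθ).
d² + r² + 2dr cosθ = |CA|² = 0.0246081 m²;  d cosθ + r = +0.016792 m.
|ω_lever| = |0.0624·10.18·+0.016792| / 0.0246081 = 0.43341 rad/s.

0.433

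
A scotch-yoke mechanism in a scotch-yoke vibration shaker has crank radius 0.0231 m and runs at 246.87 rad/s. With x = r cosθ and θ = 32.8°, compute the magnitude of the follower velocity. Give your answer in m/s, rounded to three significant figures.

3.09

ω = 246.9 rad/s
x = r cosθ ⇒ ẋ = −rω sinθ.
|v| = rω|sinθ| = 0.0231·246.9·|sin 32.8°| = 3.0892 m/s.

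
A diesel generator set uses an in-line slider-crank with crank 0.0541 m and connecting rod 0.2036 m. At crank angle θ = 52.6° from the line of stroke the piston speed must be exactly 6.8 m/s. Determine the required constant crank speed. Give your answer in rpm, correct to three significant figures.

1300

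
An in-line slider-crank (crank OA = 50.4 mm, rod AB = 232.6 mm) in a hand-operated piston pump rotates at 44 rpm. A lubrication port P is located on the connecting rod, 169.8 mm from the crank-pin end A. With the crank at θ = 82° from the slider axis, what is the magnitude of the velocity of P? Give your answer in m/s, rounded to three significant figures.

0.235

ω = 4.608 rad/s.  Crank-pin speed |V_A| = rω = 0.23223 m/s, perpendicular to OA.
Rod angle: sinφ = −(r/L) sinθ ⇒ φ = -12.390°; ω_rod = −rω cosθ/√(L²−r²sin²θ) = -0.14226 rad/s.
V_P = V_A + ω_rod × AP, with AP = 0.1698 m along the rod.
Components: V_Px = −rω sinθ − a·ω_rod·sinφ = -0.23515 m/s;  V_Py = rω cosθ + a·ω_rod·cosφ = +0.008726 m/s.
|V_P| = √(V_Px² + V_Py²) = 0.23531 m/s.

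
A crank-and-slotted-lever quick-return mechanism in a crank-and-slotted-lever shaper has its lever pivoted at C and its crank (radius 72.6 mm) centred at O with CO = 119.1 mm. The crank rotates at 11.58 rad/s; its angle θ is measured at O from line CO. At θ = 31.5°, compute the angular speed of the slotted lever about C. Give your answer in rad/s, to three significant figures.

ω = 11.58 rad/s
Crank pin A relative to C: A = (d + r cosθ, r sinθ); lever angle φ = atan2(r sinθ, d + r cosθ).
Differentiating tanφ: φ̇ = rω(d cosθ + r)/(d² + r² + 2dr cosθ).
d² + r² + 2dr cosθ = |CA|² = 0.0342005 m²;  d cosθ + r = +0.17415 m.
|ω_lever| = |0.0726·11.58·+0.17415| / 0.0342005 = 4.2809 rad/s.

4.28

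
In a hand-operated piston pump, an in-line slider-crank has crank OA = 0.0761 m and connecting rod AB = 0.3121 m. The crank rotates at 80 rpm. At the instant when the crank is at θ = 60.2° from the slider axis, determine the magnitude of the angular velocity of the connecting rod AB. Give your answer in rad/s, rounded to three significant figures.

1.04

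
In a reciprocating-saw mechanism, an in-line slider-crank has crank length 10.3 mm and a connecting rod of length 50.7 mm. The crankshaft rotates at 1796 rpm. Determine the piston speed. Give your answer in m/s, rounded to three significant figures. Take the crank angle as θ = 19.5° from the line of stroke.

ω = 2π·1796/60 = 188.1 rad/s
For an in-line slider-crank, x = r cosθ + √(L² − r² sin²θ), so v = −rω sinθ·[1 + r cosθ/√(L² − r² sin²θ)].
With r = 0.0103 m, L = 0.0507 m, θ = 19.5°: √(L² − r² sin²θ) = 0.050583 m.
v = −0.0103·188.1·0.33381·[1 + 0.0103·0.94264/0.050583] = -0.77077 m/s.
|v| = 0.77077 m/s.

0.771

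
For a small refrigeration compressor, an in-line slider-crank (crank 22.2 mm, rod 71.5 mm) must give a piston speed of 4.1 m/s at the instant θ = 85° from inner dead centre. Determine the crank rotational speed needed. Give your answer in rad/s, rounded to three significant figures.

For an in-line slider-crank, |v_piston| = rω|sinθ|·[1 + r cosθ/√(L² − r² sin²θ)].
With r = 0.0222 m, L = 0.0715 m, θ = 85°: the bracketed kinematic factor |dx/dθ| = 0.022745 m.
ω = v/|dx/dθ| = 4.1/0.022745 = 180.26 rad/s.

180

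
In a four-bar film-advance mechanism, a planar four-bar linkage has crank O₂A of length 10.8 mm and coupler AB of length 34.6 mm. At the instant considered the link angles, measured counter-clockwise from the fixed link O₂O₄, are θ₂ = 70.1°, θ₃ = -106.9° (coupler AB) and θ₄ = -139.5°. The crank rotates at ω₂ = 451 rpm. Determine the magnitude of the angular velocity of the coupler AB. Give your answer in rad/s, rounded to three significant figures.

13.5

ω₂ = 47.23 rad/s (from 451 rpm).
Differentiating the loop-closure r₂e^{iθ₂}+r₃e^{iθ₃}=r₁+r₄e^{iθ₄} gives r₂ω₂e^{iθ₂}+r₃ω₃e^{iθ₃}=r₄ω₄e^{iθ₄}.
Eliminating the other unknown: ω₃ = r₂ω₂ sin(θ₄−θ₂) / [r₃ sin(θ₃−θ₄)].
Numerator sine = +0.49394; denominator sine = +0.53877.
Result = 0.0108·47.23·(+0.49394) / (0.0346·(+0.53877)) = +13.515 rad/s; magnitude 13.515 rad/s.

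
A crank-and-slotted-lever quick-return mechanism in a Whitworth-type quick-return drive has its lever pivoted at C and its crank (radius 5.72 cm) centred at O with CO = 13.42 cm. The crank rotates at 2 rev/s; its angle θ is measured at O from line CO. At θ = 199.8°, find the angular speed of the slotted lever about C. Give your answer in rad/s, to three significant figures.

ω = 12.57 rad/s (from 2 rev/s).
Crank pin A relative to C: A = (d + r cosθ, r sinθ); lever angle φ = atan2(r sinθ, d + r cosθ).
Differentiating tanφ: φ̇ = rω(d cosθ + r)/(d² + r² + 2dr cosθ).
d² + r² + 2dr cosθ = |CA|² = 0.00683663 m²;  d cosθ + r = -0.069066 m.
|ω_lever| = |0.0572·12.57·-0.069066| / 0.00683663 = 7.2616 rad/s.

7.26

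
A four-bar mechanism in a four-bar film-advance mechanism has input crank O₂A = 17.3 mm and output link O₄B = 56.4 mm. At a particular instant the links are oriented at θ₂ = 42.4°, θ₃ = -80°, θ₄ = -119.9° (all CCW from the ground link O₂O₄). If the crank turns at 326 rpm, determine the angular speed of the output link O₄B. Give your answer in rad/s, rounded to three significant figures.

ω₂ = 34.14 rad/s (from 326 rpm).
Differentiating the loop-closure r₂e^{iθ₂}+r₃e^{iθ₃}=r₁+r₄e^{iθ₄} gives r₂ω₂e^{iθ₂}+r₃ω₃e^{iθ₃}=r₄ω₄e^{iθ₄}.
Eliminating the other unknown: ω₄ = r₂ω₂ sin(θ₂−θ₃) / [r₄ sin(θ₄−θ₃)].
Numerator sine = +0.84433; denominator sine = -0.64145.
Result = 0.0173·34.14·(+0.84433) / (0.0564·(-0.64145)) = -13.784 rad/s; magnitude 13.784 rad/s.

13.8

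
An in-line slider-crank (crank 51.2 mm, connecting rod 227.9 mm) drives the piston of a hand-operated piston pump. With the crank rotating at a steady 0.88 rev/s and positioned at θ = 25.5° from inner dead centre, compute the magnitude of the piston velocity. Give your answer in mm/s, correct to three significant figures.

ω = 2π·0.88 = 5.529 rad/s
For an in-line slider-crank, x = r cosθ + √(L² − r² sin²θ), so v = −rω sinθ·[1 + r cosθ/√(L² − r² sin²θ)].
With r = 0.0512 m, L = 0.2279 m, θ = 25.5°: √(L² − r² sin²θ) = 0.22683 m.
v = −0.0512·5.529·0.43051·[1 + 0.0512·0.90259/0.22683] = -0.14671 m/s.
|v| = 0.14671 m/s = 146.71 mm/s.

147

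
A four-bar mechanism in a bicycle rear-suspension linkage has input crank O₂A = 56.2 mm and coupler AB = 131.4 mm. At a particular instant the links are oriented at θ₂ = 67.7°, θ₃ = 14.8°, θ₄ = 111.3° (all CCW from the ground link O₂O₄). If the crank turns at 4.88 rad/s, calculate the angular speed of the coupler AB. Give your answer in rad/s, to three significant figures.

1.45

ω₂ = 4.88 rad/s
Differentiating the loop-closure r₂e^{iθ₂}+r₃e^{iθ₃}=r₁+r₄e^{iθ₄} gives r₂ω₂e^{iθ₂}+r₃ω₃e^{iθ₃}=r₄ω₄e^{iθ₄}.
Eliminating the other unknown: ω₃ = r₂ω₂ sin(θ₄−θ₂) / [r₃ sin(θ₃−θ₄)].
Numerator sine = +0.68962; denominator sine = -0.99357.
Result = 0.0562·4.88·(+0.68962) / (0.1314·(-0.99357)) = -1.4487 rad/s; magnitude 1.4487 rad/s.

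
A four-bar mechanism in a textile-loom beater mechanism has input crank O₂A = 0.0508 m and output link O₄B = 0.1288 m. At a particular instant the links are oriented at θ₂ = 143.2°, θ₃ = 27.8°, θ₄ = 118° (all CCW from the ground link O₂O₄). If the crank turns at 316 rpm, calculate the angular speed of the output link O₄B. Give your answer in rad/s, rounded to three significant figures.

11.8

ω₂ = 33.09 rad/s (from 316 rpm).
Differentiating the loop-closure r₂e^{iθ₂}+r₃e^{iθ₃}=r₁+r₄e^{iθ₄} gives r₂ω₂e^{iθ₂}+r₃ω₃e^{iθ₃}=r₄ω₄e^{iθ₄}.
Eliminating the other unknown: ω₄ = r₂ω₂ sin(θ₂−θ₃) / [r₄ sin(θ₄−θ₃)].
Numerator sine = +0.90334; denominator sine = +0.99999.
Result = 0.0508·33.09·(+0.90334) / (0.1288·(+0.99999)) = +11.79 rad/s; magnitude 11.79 rad/s.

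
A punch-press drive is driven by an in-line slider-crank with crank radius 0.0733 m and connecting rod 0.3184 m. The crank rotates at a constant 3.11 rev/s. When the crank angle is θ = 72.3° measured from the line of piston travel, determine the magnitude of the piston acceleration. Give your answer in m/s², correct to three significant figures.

3.16

ω = 2π·3.11 = 19.54 rad/s
x(θ) = r cosθ + √(L² − r² sin²θ); with ω constant, a = ω²·d²x/dθ².
d²x/dθ² = −r cosθ − r²(cos2θ)/√u − r⁴ sin²2θ/(4u^{3/2}),  u = L² − r² sin²θ = 0.0965023 m².
Substituting r = 0.0733 m, L = 0.3184 m, θ = 72.3°: d²x/dθ² = -0.0082682 m.
a = ω²·d²x/dθ² = (19.54)²·(-0.0082682) = -3.1571 m/s²;  |a| = 3.1571 m/s².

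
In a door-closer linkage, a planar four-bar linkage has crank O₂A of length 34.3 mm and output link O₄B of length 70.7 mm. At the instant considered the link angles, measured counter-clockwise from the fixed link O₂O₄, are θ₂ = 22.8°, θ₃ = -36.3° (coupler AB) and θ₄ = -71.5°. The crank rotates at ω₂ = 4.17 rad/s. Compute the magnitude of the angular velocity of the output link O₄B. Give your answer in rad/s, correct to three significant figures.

ω₂ = 4.17 rad/s
Differentiating the loop-closure r₂e^{iθ₂}+r₃e^{iθ₃}=r₁+r₄e^{iθ₄} gives r₂ω₂e^{iθ₂}+r₃ω₃e^{iθ₃}=r₄ω₄e^{iθ₄}.
Eliminating the other unknown: ω₄ = r₂ω₂ sin(θ₂−θ₃) / [r₄ sin(θ₄−θ₃)].
Numerator sine = +0.85806; denominator sine = -0.57643.
Result = 0.0343·4.17·(+0.85806) / (0.0707·(-0.57643)) = -3.0115 rad/s; magnitude 3.0115 rad/s.

3.01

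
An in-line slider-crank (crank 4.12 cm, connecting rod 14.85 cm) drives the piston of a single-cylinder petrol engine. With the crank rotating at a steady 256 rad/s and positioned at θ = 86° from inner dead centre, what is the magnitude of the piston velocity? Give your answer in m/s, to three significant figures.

ω = 256 rad/s
For an in-line slider-crank, x = r cosθ + √(L² − r² sin²θ), so v = −rω sinθ·[1 + r cosθ/√(L² − r² sin²θ)].
With r = 0.0412 m, L = 0.1485 m, θ = 86°: √(L² − r² sin²θ) = 0.1427 m.
v = −0.0412·256·0.99756·[1 + 0.0412·0.06976/0.1427] = -10.733 m/s.
|v| = 10.733 m/s.

10.7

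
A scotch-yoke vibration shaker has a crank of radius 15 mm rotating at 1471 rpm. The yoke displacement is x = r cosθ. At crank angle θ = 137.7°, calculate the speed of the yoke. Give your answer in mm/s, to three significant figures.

ω = 154 rad/s (from 1471 rpm).
x = r cosθ ⇒ ẋ = −rω sinθ.
|v| = rω|sinθ| = 0.015·154·|sin 137.7°| = 1.5551 m/s = 1555.1 mm/s.

1560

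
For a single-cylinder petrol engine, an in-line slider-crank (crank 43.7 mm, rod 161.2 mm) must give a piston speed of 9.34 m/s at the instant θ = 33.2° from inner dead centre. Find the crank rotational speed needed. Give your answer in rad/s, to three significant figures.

For an in-line slider-crank, |v_piston| = rω|sinθ|·[1 + r cosθ/√(L² − r² sin²θ)].
With r = 0.0437 m, L = 0.1612 m, θ = 33.2°: the bracketed kinematic factor |dx/dθ| = 0.029417 m.
ω = v/|dx/dθ| = 9.34/0.029417 = 317.5 rad/s.

318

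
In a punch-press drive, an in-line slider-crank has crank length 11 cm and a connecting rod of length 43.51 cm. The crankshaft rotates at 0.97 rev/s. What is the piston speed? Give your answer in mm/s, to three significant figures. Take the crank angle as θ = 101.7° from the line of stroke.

622

ω = 2π·0.97 = 6.095 rad/s
For an in-line slider-crank, x = r cosθ + √(L² − r² sin²θ), so v = −rω sinθ·[1 + r cosθ/√(L² − r² sin²θ)].
With r = 0.11 m, L = 0.4351 m, θ = 101.7°: √(L² − r² sin²θ) = 0.42156 m.
v = −0.11·6.095·0.97922·[1 + 0.11·-0.20279/0.42156] = -0.62175 m/s.
|v| = 0.62175 m/s = 621.75 mm/s.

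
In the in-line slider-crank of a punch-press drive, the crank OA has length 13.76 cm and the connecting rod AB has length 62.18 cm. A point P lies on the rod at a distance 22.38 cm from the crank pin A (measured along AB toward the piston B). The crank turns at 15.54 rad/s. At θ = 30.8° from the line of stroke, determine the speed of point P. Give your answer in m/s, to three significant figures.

ω = 15.54 rad/s.  Crank-pin speed |V_A| = rω = 2.1383 m/s, perpendicular to OA.
Rod angle: sinφ = −(r/L) sinθ ⇒ φ = -6.506°; ω_rod = −rω cosθ/√(L²−r²sin²θ) = -2.973 rad/s.
V_P = V_A + ω_rod × AP, with AP = 0.2238 m along the rod.
Components: V_Px = −rω sinθ − a·ω_rod·sinφ = -1.1703 m/s;  V_Py = rω cosθ + a·ω_rod·cosφ = +1.1756 m/s.
|V_P| = √(V_Px² + V_Py²) = 1.6588 m/s.

1.66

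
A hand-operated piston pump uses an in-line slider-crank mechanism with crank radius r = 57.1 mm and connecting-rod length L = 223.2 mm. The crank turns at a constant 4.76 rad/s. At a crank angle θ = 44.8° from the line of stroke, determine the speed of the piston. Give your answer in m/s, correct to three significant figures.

ω = 4.76 rad/s
For an in-line slider-crank, x = r cosθ + √(L² − r² sin²θ), so v = −rω sinθ·[1 + r cosθ/√(L² − r² sin²θ)].
With r = 0.0571 m, L = 0.2232 m, θ = 44.8°: √(L² − r² sin²θ) = 0.21954 m.
v = −0.0571·4.76·0.70463·[1 + 0.0571·0.70957/0.21954] = -0.22686 m/s.
|v| = 0.22686 m/s.

0.227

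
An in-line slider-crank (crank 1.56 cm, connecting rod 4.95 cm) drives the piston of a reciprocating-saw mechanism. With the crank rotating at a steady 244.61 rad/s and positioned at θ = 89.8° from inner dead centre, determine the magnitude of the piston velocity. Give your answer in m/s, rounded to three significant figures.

ω = 244.6 rad/s
For an in-line slider-crank, x = r cosθ + √(L² − r² sin²θ), so v = −rω sinθ·[1 + r cosθ/√(L² − r² sin²θ)].
With r = 0.0156 m, L = 0.0495 m, θ = 89.8°: √(L² − r² sin²θ) = 0.046978 m.
v = −0.0156·244.6·0.99999·[1 + 0.0156·0.00349/0.046978] = -3.8203 m/s.
|v| = 3.8203 m/s.

3.82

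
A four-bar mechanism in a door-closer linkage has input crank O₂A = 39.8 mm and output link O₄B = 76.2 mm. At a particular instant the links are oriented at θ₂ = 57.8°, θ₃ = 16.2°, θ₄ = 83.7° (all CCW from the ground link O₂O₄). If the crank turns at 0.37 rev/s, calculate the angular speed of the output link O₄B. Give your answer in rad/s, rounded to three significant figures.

ω₂ = 2.325 rad/s (from 0.37 rev/s).
Differentiating the loop-closure r₂e^{iθ₂}+r₃e^{iθ₃}=r₁+r₄e^{iθ₄} gives r₂ω₂e^{iθ₂}+r₃ω₃e^{iθ₃}=r₄ω₄e^{iθ₄}.
Eliminating the other unknown: ω₄ = r₂ω₂ sin(θ₂−θ₃) / [r₄ sin(θ₄−θ₃)].
Numerator sine = +0.66393; denominator sine = +0.92388.
Result = 0.0398·2.325·(+0.66393) / (0.0762·(+0.92388)) = +0.8726 rad/s; magnitude 0.8726 rad/s.

0.873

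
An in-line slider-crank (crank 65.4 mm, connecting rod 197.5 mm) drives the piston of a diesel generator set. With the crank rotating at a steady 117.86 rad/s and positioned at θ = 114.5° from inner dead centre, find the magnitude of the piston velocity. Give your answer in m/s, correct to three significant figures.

6.00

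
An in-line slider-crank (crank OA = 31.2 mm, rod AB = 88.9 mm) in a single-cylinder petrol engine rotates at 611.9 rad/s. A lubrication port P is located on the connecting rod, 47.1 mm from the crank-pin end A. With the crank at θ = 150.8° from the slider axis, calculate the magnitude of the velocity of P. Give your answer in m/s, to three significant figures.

11.0

ω = 611.9 rad/s.  Crank-pin speed |V_A| = rω = 19.091 m/s, perpendicular to OA.
Rod angle: sinφ = −(r/L) sinθ ⇒ φ = -9.859°; ω_rod = −rω cosθ/√(L²−r²sin²θ) = +190.27 rad/s.
V_P = V_A + ω_rod × AP, with AP = 0.0471 m along the rod.
Components: V_Px = −rω sinθ − a·ω_rod·sinφ = -7.7795 m/s;  V_Py = rω cosθ + a·ω_rod·cosφ = -7.8358 m/s.
|V_P| = √(V_Px² + V_Py²) = 11.042 m/s.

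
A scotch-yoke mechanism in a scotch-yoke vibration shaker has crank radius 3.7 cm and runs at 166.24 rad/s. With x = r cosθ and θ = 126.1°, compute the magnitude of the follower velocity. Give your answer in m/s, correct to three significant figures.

ω = 166.2 rad/s
x = r cosθ ⇒ ẋ = −rω sinθ.
|v| = rω|sinθ| = 0.037·166.2·|sin 126.1°| = 4.9698 m/s.

4.97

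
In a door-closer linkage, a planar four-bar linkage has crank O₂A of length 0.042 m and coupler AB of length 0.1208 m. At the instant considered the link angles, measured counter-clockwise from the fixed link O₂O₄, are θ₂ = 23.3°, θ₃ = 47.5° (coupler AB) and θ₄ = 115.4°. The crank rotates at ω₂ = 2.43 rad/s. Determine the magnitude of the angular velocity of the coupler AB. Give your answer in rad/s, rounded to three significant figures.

ω₂ = 2.43 rad/s
Differentiating the loop-closure r₂e^{iθ₂}+r₃e^{iθ₃}=r₁+r₄e^{iθ₄} gives r₂ω₂e^{iθ₂}+r₃ω₃e^{iθ₃}=r₄ω₄e^{iθ₄}.
Eliminating the other unknown: ω₃ = r₂ω₂ sin(θ₄−θ₂) / [r₃ sin(θ₃−θ₄)].
Numerator sine = +0.99933; denominator sine = -0.92653.
Result = 0.042·2.43·(+0.99933) / (0.1208·(-0.92653)) = -0.91125 rad/s; magnitude 0.91125 rad/s.

0.911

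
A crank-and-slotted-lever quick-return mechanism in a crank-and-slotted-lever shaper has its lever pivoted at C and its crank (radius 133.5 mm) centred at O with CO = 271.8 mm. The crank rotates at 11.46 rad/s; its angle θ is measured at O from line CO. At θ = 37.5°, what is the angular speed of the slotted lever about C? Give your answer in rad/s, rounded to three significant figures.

3.58

ω = 11.46 rad/s
Crank pin A relative to C: A = (d + r cosθ, r sinθ); lever angle φ = atan2(r sinθ, d + r cosθ).
Differentiating tanφ: φ̇ = rω(d cosθ + r)/(d² + r² + 2dr cosθ).
d² + r² + 2dr cosθ = |CA|² = 0.149272 m²;  d cosθ + r = +0.34913 m.
|ω_lever| = |0.1335·11.46·+0.34913| / 0.149272 = 3.5783 rad/s.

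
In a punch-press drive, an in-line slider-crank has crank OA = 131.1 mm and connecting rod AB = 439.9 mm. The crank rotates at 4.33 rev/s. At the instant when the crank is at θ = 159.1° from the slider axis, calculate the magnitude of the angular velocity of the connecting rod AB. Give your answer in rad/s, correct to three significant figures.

7.62

ω = 27.21 rad/s (converted from 4.33 rev/s).
The rod makes angle φ with the slider axis where L sinφ = r sinθ; differentiating, L cosφ·φ̇ = r ω cosθ.
L cosφ = √(L² − r² sin²θ) = 0.43741 m.
|ω_rod| = r ω |cosθ| / √(L² − r² sin²θ) = 0.1311·27.21·0.93420/0.43741 = 7.6178 rad/s.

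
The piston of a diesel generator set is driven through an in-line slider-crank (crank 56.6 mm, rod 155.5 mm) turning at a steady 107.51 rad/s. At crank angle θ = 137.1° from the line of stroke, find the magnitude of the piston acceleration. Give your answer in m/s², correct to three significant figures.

ω = 107.5 rad/s
x(θ) = r cosθ + √(L² − r² sin²θ); with ω constant, a = ω²·d²x/dθ².
d²x/dθ² = −r cosθ − r²(cos2θ)/√u − r⁴ sin²2θ/(4u^{3/2}),  u = L² − r² sin²θ = 0.0226958 m².
Substituting r = 0.0566 m, L = 0.1555 m, θ = 137.1°: d²x/dθ² = +0.039158 m.
a = ω²·d²x/dθ² = (107.5)²·(+0.039158) = +452.61 m/s²;  |a| = 452.61 m/s².

453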